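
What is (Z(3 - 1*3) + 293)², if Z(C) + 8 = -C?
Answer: 81225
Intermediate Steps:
Z(C) = -8 - C
(Z(3 - 1*3) + 293)² = ((-8 - (3 - 1*3)) + 293)² = ((-8 - (3 - 3)) + 293)² = ((-8 - 1*0) + 293)² = ((-8 + 0) + 293)² = (-8 + 293)² = 285² = 81225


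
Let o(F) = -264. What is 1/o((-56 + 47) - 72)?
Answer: -1/264 ≈ -0.0037879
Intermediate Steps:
1/o((-56 + 47) - 72) = 1/(-264) = -1/264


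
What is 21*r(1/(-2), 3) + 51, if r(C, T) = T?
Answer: 114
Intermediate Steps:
21*r(1/(-2), 3) + 51 = 21*3 + 51 = 63 + 51 = 114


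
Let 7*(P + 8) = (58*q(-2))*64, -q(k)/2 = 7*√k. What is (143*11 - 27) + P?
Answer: 1538 - 7424*I*√2 ≈ 1538.0 - 10499.0*I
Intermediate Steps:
q(k) = -14*√k
P = -8 - 7424*I*√2 (P = -8 + ((58*(-14*I*√2))*64)/7 = -8 + (-812*I*√2*64)/7 = -8 + (-51968*I*√2)/7 = -8 - 7424*I*√2 ≈ -8.0 - 10499.0*I)
(143*11 - 27) + P = (143*11 - 27) + (-8 - 7424*I*√2) = (1573 - 27) + (-8 - 7424*I*√2) = 1546 + (-8 - 7424*I*√2) = 1538 - 7424*I*√2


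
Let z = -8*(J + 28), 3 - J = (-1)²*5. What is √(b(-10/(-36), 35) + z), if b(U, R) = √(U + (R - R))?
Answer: √(-7488 + 6*√10)/6 ≈ 14.404*I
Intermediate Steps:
J = -2 (J = 3 - (-1)²*5 = 3 - 5 = -2)
b(U, R) = √U (b(U, R) = √(U + 0) = √U)
z = -208 (z = -8*(-2 + 28) = -8*26 = -208)
√(b(-10/(-36), 35) + z) = √(√(-10/(-36)) - 208) = √(√(-10*(-1/36)) - 208) = √(√(5/18) - 208) = √(√10/6 - 208) = √(-208 + √10/6)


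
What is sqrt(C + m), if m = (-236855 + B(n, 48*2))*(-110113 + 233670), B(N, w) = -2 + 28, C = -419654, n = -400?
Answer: I*sqrt(29262300407) ≈ 1.7106e+5*I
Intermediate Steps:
B(N, w) = 26
m = -29261880753 (m = (-236855 + 26)*(-110113 + 233670) = -236829*123557 = -29261880753)
sqrt(C + m) = sqrt(-419654 - 29261880753) = sqrt(-29262300407) = I*sqrt(29262300407)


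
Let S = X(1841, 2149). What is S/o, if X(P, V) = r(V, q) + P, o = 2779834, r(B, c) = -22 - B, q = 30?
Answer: -165/1389917 ≈ -0.00011871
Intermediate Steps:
X(P, V) = -22 + P - V (X(P, V) = (-22 - V) + P = -22 + P - V)
S = -330 (S = -22 + 1841 - 1*2149 = -22 + 1841 - 2149 = -330)
S/o = -330/2779834 = -330*1/2779834 = -165/1389917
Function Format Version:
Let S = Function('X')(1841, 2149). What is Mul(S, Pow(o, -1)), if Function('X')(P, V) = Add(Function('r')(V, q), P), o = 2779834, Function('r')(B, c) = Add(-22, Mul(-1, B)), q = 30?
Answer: Rational(-165, 1389917) ≈ -0.00011871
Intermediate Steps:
Function('X')(P, V) = Add(-22, P, Mul(-1, V)) (Function('X')(P, V) = Add(Add(-22, Mul(-1, V)), P) = Add(-22, P, Mul(-1, V)))
S = -330 (S = Add(-22, 1841, Mul(-1, 2149)) = Add(-22, 1841, -2149) = -330)
Mul(S, Pow(o, -1)) = Mul(-330, Pow(2779834, -1)) = Mul(-330, Rational(1, 2779834)) = Rational(-165, 1389917)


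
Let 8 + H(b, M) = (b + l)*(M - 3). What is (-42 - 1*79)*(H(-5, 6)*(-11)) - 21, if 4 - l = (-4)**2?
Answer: -78550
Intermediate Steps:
l = -12 (l = 4 - 1*(-4)**2 = 4 - 1*16 = 4 - 16 = -12)
H(b, M) = -8 + (-12 + b)*(-3 + M) (H(b, M) = -8 + (b - 12)*(M - 3) = -8 + (-12 + b)*(-3 + M))
(-42 - 1*79)*(H(-5, 6)*(-11)) - 21 = (-42 - 1*79)*((28 - 12*6 - 3*(-5) + 6*(-5))*(-11)) - 21 = (-42 - 79)*((28 - 72 + 15 - 30)*(-11)) - 21 = -(-7139)*(-11) - 21 = -121*649 - 21 = -78529 - 21 = -78550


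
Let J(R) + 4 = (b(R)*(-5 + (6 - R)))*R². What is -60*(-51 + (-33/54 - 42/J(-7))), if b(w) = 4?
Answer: 3634280/1173 ≈ 3098.3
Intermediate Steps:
J(R) = -4 + R²*(4 - 4*R) (J(R) = -4 + (4*(-5 + (6 - R)))*R² = -4 + (4*(1 - R))*R² = -4 + (4 - 4*R)*R² = -4 + R²*(4 - 4*R))
-60*(-51 + (-33/54 - 42/J(-7))) = -60*(-51 + (-33/54 - 42/(-4 - 4*(-7)³ + 4*(-7)²))) = -60*(-51 + (-33*1/54 - 42/(-4 - 4*(-343) + 4*49))) = -60*(-51 + (-11/18 - 42/(-4 + 1372 + 196))) = -60*(-51 + (-11/18 - 42/1564)) = -60*(-51 + (-11/18 - 42*1/1564)) = -60*(-51 + (-11/18 - 21/782)) = -60*(-51 - 2245/3519) = -60*(-181714/3519) = 3634280/1173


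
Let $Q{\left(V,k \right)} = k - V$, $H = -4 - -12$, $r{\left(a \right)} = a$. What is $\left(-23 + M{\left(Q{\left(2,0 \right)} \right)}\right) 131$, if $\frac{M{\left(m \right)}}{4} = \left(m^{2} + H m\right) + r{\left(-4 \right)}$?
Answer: $-11397$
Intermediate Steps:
$H = 8$ ($H = -4 + 12 = 8$)
$M{\left(m \right)} = -16 + 4 m^{2} + 32 m$ ($M{\left(m \right)} = 4 \left(\left(m^{2} + 8 m\right) - 4\right) = 4 \left(-4 + m^{2} + 8 m\right) = -16 + 4 m^{2} + 32 m$)
$\left(-23 + M{\left(Q{\left(2,0 \right)} \right)}\right) 131 = \left(-23 + \left(-16 + 4 \left(0 - 2\right)^{2} + 32 \left(0 - 2\right)\right)\right) 131 = \left(-23 + \left(-16 + 4 \left(-2\right)^{2} + 32 \left(-2\right)\right)\right) 131 = \left(-23 - 64\right) 131 = \left(-87\right) 131 = -11397$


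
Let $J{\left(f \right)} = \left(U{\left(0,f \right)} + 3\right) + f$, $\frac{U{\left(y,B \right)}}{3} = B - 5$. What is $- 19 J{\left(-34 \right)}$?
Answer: $2812$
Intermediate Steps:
$U{\left(y,B \right)} = -15 + 3 B$ ($U{\left(y,B \right)} = 3 \left(B - 5\right) = 3 \left(-5 + B\right) = -15 + 3 B$)
$J{\left(f \right)} = -12 + 4 f$ ($J{\left(f \right)} = \left(\left(-15 + 3 f\right) + 3\right) + f = \left(-12 + 3 f\right) + f = -12 + 4 f$)
$- 19 J{\left(-34 \right)} = - 19 \left(-12 + 4 \left(-34\right)\right) = - 19 \left(-12 - 136\right) = \left(-19\right) \left(-148\right) = 2812$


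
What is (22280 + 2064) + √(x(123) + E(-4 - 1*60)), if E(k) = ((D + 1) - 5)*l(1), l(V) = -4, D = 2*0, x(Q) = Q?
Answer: 24344 + √139 ≈ 24356.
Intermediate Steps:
D = 0
E(k) = 16 (E(k) = ((0 + 1) - 5)*(-4) = (1 - 5)*(-4) = -4*(-4) = 16)
(22280 + 2064) + √(x(123) + E(-4 - 1*60)) = (22280 + 2064) + √(123 + 16) = 24344 + √139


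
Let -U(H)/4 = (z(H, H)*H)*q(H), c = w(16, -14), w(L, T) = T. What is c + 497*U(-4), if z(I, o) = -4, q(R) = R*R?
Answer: -508942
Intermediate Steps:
c = -14
q(R) = R**2
U(H) = 16*H**3 (U(H) = -4*(-4*H)*H**2 = -(-16)*H**3 = 16*H**3)
c + 497*U(-4) = -14 + 497*(16*(-4)**3) = -14 + 497*(16*(-64)) = -14 + 497*(-1024) = -14 - 508928 = -508942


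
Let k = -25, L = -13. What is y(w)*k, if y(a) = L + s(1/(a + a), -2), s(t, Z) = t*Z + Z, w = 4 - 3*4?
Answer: 2975/8 ≈ 371.88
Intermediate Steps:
w = -8 (w = 4 - 12 = -8)
s(t, Z) = Z + Z*t (s(t, Z) = Z*t + Z = Z + Z*t)
y(a) = -15 - 1/a (y(a) = -13 - 2*(1 + 1/(a + a)) = -13 - 2*(1 + 1/(2*a)) = -13 + (-2 - 1/a) = -15 - 1/a)
y(w)*k = (-15 - 1/(-8))*(-25) = (-15 - 1*(-⅛))*(-25) = (-15 + ⅛)*(-25) = -119/8*(-25) = 2975/8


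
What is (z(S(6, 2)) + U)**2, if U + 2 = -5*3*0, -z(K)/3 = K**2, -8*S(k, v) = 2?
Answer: 1225/256 ≈ 4.7852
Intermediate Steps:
S(k, v) = -1/4 (S(k, v) = -1/8*2 = -1/4)
z(K) = -3*K**2
U = -2 (U = -2 - 5*3*0 = -2 - 15*0 = -2 + 0 = -2)
(z(S(6, 2)) + U)**2 = (-3*(-1/4)**2 - 2)**2 = (-3*1/16 - 2)**2 = (-3/16 - 2)**2 = (-35/16)**2 = 1225/256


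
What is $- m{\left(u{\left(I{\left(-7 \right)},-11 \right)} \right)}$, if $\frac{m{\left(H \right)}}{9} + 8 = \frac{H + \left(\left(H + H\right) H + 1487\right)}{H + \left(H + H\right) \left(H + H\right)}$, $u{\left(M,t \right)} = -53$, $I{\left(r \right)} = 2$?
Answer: $\frac{741708}{11183} \approx 66.325$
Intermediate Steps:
$m{\left(H \right)} = -72 + \frac{9 \left(1487 + H + 2 H^{2}\right)}{H + 4 H^{2}}$ ($m{\left(H \right)} = -72 + 9 \frac{H + \left(\left(H + H\right) H + 1487\right)}{H + \left(H + H\right) \left(H + H\right)} = -72 + 9 \frac{H + \left(2 H H + 1487\right)}{H + 2 H 2 H} = -72 + 9 \frac{H + \left(2 H^{2} + 1487\right)}{H + 4 H^{2}} = -72 + 9 \frac{H + \left(1487 + 2 H^{2}\right)}{H + 4 H^{2}} = -72 + 9 \frac{1487 + H + 2 H^{2}}{H + 4 H^{2}} = -72 + \frac{9 \left(1487 + H + 2 H^{2}\right)}{H + 4 H^{2}}$)
$- m{\left(u{\left(I{\left(-7 \right)},-11 \right)} \right)} = - \frac{9 \left(1487 - 30 \left(-53\right)^{2} - -371\right)}{\left(-53\right) \left(1 + 4 \left(-53\right)\right)} = - \frac{9 \left(-1\right) \left(1487 - 84270 + 371\right)}{53 \left(1 - 212\right)} = - \frac{9 \left(-1\right) \left(1487 - 84270 + 371\right)}{53 \left(-211\right)} = - \frac{9 \left(-1\right) \left(-1\right) \left(-82412\right)}{53 \cdot 211} = \left(-1\right) \left(- \frac{741708}{11183}\right) = \frac{741708}{11183}$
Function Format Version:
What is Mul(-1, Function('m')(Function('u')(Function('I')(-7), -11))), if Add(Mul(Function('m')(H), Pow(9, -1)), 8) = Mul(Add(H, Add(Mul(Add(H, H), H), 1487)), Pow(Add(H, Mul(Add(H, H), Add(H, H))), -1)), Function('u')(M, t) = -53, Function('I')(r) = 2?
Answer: Rational(741708, 11183) ≈ 66.325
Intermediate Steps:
Function('m')(H) = Add(-72, Mul(9, Pow(Add(H, Mul(4, Pow(H, 2))), -1), Add(1487, H, Mul(2, Pow(H, 2))))) (Function('m')(H) = Add(-72, Mul(9, Mul(Add(H, Add(Mul(Add(H, H), H), 1487)), Pow(Add(H, Mul(Add(H, H), Add(H, H))), -1)))) = Add(-72, Mul(9, Mul(Add(H, Add(Mul(Mul(2, H), H), 1487)), Pow(Add(H, Mul(Mul(2, H), Mul(2, H))), -1)))) = Add(-72, Mul(9, Mul(Add(H, Add(Mul(2, Pow(H, 2)), 1487)), Pow(Add(H, Mul(4, Pow(H, 2))), -1)))) = Add(-72, Mul(9, Mul(Add(H, Add(1487, Mul(2, Pow(H, 2)))), Pow(Add(H, Mul(4, Pow(H, 2))), -1)))) = Add(-72, Mul(9, Mul(Add(1487, H, Mul(2, Pow(H, 2))), Pow(Add(H, Mul(4, Pow(H, 2))), -1)))) = Add(-72, Mul(9, Mul(Pow(Add(H, Mul(4, Pow(H, 2))), -1), Add(1487, H, Mul(2, Pow(H, 2)))))) = Add(-72, Mul(9, Pow(Add(H, Mul(4, Pow(H, 2))), -1), Add(1487, H, Mul(2, Pow(H, 2))))))
Mul(-1, Function('m')(Function('u')(Function('I')(-7), -11))) = Mul(-1, Mul(9, Pow(-53, -1), Pow(Add(1, Mul(4, -53)), -1), Add(1487, Mul(-30, Pow(-53, 2)), Mul(-7, -53)))) = Mul(-1, Mul(9, Rational(-1, 53), Pow(Add(1, -212), -1), Add(1487, Mul(-30, 2809), 371))) = Mul(-1, Mul(9, Rational(-1, 53), Pow(-211, -1), Add(1487, -84270, 371))) = Mul(-1, Mul(9, Rational(-1, 53), Rational(-1, 211), -82412)) = Mul(-1, Rational(-741708, 11183)) = Rational(741708, 11183)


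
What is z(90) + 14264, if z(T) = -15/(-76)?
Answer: 1084079/76 ≈ 14264.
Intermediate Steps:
z(T) = 15/76 (z(T) = -15*(-1/76) = 15/76)
z(90) + 14264 = 15/76 + 14264 = 1084079/76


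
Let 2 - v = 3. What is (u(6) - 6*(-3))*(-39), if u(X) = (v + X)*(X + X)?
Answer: -3042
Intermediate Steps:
v = -1 (v = 2 - 1*3 = 2 - 3 = -1)
u(X) = 2*X*(-1 + X) (u(X) = (-1 + X)*(X + X) = (-1 + X)*(2*X) = 2*X*(-1 + X))
(u(6) - 6*(-3))*(-39) = (2*6*(-1 + 6) - 6*(-3))*(-39) = (2*6*5 + 18)*(-39) = (60 + 18)*(-39) = 78*(-39) = -3042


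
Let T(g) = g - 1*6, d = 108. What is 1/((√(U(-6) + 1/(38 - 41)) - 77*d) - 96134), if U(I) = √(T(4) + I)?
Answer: 3/(-313350 + √3*√(-1 + 6*I*√2)) ≈ -9.5741e-6 - 1.1561e-10*I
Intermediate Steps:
T(g) = -6 + g (T(g) = g - 6 = -6 + g)
U(I) = √(-2 + I) (U(I) = √((-6 + 4) + I) = √(-2 + I))
1/((√(U(-6) + 1/(38 - 41)) - 77*d) - 96134) = 1/((√(√(-2 - 6) + 1/(38 - 41)) - 77*108) - 96134) = 1/((√(√(-8) + 1/(-3)) - 8316) - 96134) = 1/((√(2*I*√2 - ⅓) - 8316) - 96134) = 1/((√(-⅓ + 2*I*√2) - 8316) - 96134) = 1/((-8316 + √(-⅓ + 2*I*√2)) - 96134) = 1/(-104450 + √(-⅓ + 2*I*√2))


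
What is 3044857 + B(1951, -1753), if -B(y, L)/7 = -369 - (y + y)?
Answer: 3074754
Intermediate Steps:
B(y, L) = 2583 + 14*y (B(y, L) = -7*(-369 - (y + y)) = -7*(-369 - 2*y) = 2583 + 14*y)
3044857 + B(1951, -1753) = 3044857 + (2583 + 14*1951) = 3044857 + (2583 + 27314) = 3044857 + 29897 = 3074754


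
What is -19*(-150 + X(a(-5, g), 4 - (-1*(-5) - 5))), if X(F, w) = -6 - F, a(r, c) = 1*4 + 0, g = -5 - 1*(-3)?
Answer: 3040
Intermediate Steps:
g = -2 (g = -5 + 3 = -2)
a(r, c) = 4 (a(r, c) = 4 + 0 = 4)
-19*(-150 + X(a(-5, g), 4 - (-1*(-5) - 5))) = -19*(-150 + (-6 - 1*4)) = -19*(-150 + (-6 - 4)) = -19*(-150 - 10) = -19*(-160) = 3040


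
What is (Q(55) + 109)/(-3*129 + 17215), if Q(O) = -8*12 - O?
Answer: -3/1202 ≈ -0.0024958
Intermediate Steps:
Q(O) = -96 - O
(Q(55) + 109)/(-3*129 + 17215) = ((-96 - 1*55) + 109)/(-3*129 + 17215) = ((-96 - 55) + 109)/(-387 + 17215) = (-151 + 109)/16828 = -42*1/16828 = -3/1202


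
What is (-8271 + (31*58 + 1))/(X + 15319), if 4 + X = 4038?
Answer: -6472/19353 ≈ -0.33442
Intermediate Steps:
X = 4034 (X = -4 + 4038 = 4034)
(-8271 + (31*58 + 1))/(X + 15319) = (-8271 + (31*58 + 1))/(4034 + 15319) = (-8271 + (1798 + 1))/19353 = (-8271 + 1799)*(1/19353) = -6472*1/19353 = -6472/19353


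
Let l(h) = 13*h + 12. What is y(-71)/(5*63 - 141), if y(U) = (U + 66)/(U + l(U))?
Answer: 5/170868 ≈ 2.9262e-5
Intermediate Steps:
l(h) = 12 + 13*h
y(U) = (66 + U)/(12 + 14*U) (y(U) = (U + 66)/(U + (12 + 13*U)) = (66 + U)/(12 + 14*U))
y(-71)/(5*63 - 141) = ((66 - 71)/(2*(6 + 7*(-71))))/(5*63 - 141) = ((½)*(-5)/(6 - 497))/(315 - 141) = ((½)*(-5)/(-491))/174 = ((½)*(-1/491)*(-5))*(1/174) = (5/982)*(1/174) = 5/170868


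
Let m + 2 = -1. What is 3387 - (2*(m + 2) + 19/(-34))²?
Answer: 3907803/1156 ≈ 3380.5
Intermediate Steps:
m = -3 (m = -2 - 1 = -3)
3387 - (2*(m + 2) + 19/(-34))² = 3387 - (2*(-3 + 2) + 19/(-34))² = 3387 - (2*(-1) + 19*(-1/34))² = 3387 - (-2 - 19/34)² = 3387 - (-87/34)² = 3387 - 1*7569/1156 = 3387 - 7569/1156 = 3907803/1156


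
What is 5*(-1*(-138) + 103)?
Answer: 1205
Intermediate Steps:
5*(-1*(-138) + 103) = 5*(138 + 103) = 5*241 = 1205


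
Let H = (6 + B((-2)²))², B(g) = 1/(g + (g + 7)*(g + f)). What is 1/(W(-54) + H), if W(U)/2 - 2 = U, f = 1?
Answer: -3481/235999 ≈ -0.014750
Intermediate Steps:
W(U) = 4 + 2*U
B(g) = 1/(g + (1 + g)*(7 + g)) (B(g) = 1/(g + (g + 7)*(g + 1)) = 1/(g + (7 + g)*(1 + g)) = 1/(g + (1 + g)*(7 + g)))
H = 126025/3481 (H = (6 + 1/(7 + ((-2)²)² + 9*(-2)²))² = (6 + 1/(7 + 4² + 9*4))² = (6 + 1/(7 + 16 + 36))² = (6 + 1/59)² = (355/59)² = 126025/3481 ≈ 36.204)
1/(W(-54) + H) = 1/((4 + 2*(-54)) + 126025/3481) = 1/((4 - 108) + 126025/3481) = 1/(-104 + 126025/3481) = 1/(-235999/3481) = -3481/235999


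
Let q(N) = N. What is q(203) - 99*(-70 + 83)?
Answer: -1084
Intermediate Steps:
q(203) - 99*(-70 + 83) = 203 - 99*(-70 + 83) = 203 - 99*13 = 203 - 1*1287 = 203 - 1287 = -1084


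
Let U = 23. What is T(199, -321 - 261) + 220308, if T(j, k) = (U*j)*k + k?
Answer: -2444088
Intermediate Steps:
T(j, k) = k + 23*j*k (T(j, k) = (23*j)*k + k = 23*j*k + k = k + 23*j*k)
T(199, -321 - 261) + 220308 = (-321 - 261)*(1 + 23*199) + 220308 = -582*(1 + 4577) + 220308 = -582*4578 + 220308 = -2664396 + 220308 = -2444088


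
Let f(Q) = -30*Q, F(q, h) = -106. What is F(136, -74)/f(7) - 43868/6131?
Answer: -4281197/643755 ≈ -6.6504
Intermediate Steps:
F(136, -74)/f(7) - 43868/6131 = -106/((-30*7)) - 43868/6131 = -106/(-210) - 43868*1/6131 = -106*(-1/210) - 43868/6131 = 53/105 - 43868/6131 = -4281197/643755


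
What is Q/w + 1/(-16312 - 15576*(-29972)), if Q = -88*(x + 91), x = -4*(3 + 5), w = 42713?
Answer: -451112644309/3711166129088 ≈ -0.12156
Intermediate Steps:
x = -32 (x = -4*8 = -32)
Q = -5192 (Q = -88*(-32 + 91) = -88*59 = -5192)
Q/w + 1/(-16312 - 15576*(-29972)) = -5192/42713 + 1/(-16312 - 15576*(-29972)) = -5192*1/42713 - 1/29972/(-31888) = -472/3883 - 1/31888*(-1/29972) = -472/3883 + 1/955747136 = -451112644309/3711166129088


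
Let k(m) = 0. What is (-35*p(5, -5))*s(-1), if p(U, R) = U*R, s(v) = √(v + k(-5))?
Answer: 875*I ≈ 875.0*I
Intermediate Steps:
s(v) = √v (s(v) = √(v + 0) = √v)
p(U, R) = R*U
(-35*p(5, -5))*s(-1) = (-(-175)*5)*√(-1) = (-35*(-25))*I = 875*I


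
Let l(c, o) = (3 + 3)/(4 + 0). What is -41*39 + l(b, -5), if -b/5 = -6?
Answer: -3195/2 ≈ -1597.5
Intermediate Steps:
b = 30 (b = -5*(-6) = 30)
l(c, o) = 3/2 (l(c, o) = 6/4 = 6*(¼) = 3/2)
-41*39 + l(b, -5) = -41*39 + 3/2 = -1599 + 3/2 = -3195/2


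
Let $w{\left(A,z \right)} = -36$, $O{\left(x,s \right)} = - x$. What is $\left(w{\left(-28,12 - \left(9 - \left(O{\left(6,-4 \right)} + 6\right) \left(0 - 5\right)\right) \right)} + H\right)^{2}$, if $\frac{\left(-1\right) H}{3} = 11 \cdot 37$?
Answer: $1580049$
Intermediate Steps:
$H = -1221$ ($H = - 3 \cdot 11 \cdot 37 = \left(-3\right) 407 = -1221$)
$\left(w{\left(-28,12 - \left(9 - \left(O{\left(6,-4 \right)} + 6\right) \left(0 - 5\right)\right) \right)} + H\right)^{2} = \left(-36 - 1221\right)^{2} = \left(-1257\right)^{2} = 1580049$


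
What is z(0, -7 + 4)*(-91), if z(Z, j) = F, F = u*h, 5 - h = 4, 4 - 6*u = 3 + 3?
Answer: 91/3 ≈ 30.333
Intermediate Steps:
u = -⅓ (u = ⅔ - (3 + 3)/6 = ⅔ - ⅙*6 = ⅔ - 1 = -⅓ ≈ -0.33333)
h = 1 (h = 5 - 1*4 = 5 - 4 = 1)
F = -⅓ (F = -⅓*1 = -⅓ ≈ -0.33333)
z(Z, j) = -⅓
z(0, -7 + 4)*(-91) = -⅓*(-91) = 91/3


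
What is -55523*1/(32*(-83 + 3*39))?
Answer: -55523/1088 ≈ -51.032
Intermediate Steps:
-55523*1/(32*(-83 + 3*39)) = -55523*1/(32*(-83 + 117)) = -55523/(34*32) = -55523/1088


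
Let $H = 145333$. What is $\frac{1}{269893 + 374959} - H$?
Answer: $- \frac{93718275715}{644852} \approx -1.4533 \cdot 10^{5}$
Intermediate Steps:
$\frac{1}{269893 + 374959} - H = \frac{1}{269893 + 374959} - 145333 = \frac{1}{644852} - 145333 = - \frac{93718275715}{644852}$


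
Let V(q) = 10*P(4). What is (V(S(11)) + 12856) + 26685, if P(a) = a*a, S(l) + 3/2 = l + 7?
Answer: 39701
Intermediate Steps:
S(l) = 11/2 + l (S(l) = -3/2 + (l + 7) = -3/2 + (7 + l) = 11/2 + l)
P(a) = a**2
V(q) = 160 (V(q) = 10*4**2 = 10*16 = 160)
(V(S(11)) + 12856) + 26685 = (160 + 12856) + 26685 = 13016 + 26685 = 39701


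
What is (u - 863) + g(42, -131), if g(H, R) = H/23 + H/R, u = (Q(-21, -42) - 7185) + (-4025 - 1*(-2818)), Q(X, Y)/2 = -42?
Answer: -28133871/3013 ≈ -9337.5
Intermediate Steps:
Q(X, Y) = -84 (Q(X, Y) = 2*(-42) = -84)
u = -8476 (u = (-84 - 7185) + (-4025 - 1*(-2818)) = -7269 + (-4025 + 2818) = -7269 - 1207 = -8476)
g(H, R) = H/23 + H/R (g(H, R) = H*(1/23) + H/R = H/23 + H/R)
(u - 863) + g(42, -131) = (-8476 - 863) + ((1/23)*42 + 42/(-131)) = -9339 + (42/23 + 42*(-1/131)) = -9339 + (42/23 - 42/131) = -9339 + 4536/3013 = -28133871/3013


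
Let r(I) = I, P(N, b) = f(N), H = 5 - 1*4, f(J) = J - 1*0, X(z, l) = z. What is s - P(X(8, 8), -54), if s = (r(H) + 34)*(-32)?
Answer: -1128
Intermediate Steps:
f(J) = J (f(J) = J + 0 = J)
H = 1 (H = 5 - 4 = 1)
P(N, b) = N
s = -1120 (s = (1 + 34)*(-32) = 35*(-32) = -1120)
s - P(X(8, 8), -54) = -1120 - 1*8 = -1120 - 8 = -1128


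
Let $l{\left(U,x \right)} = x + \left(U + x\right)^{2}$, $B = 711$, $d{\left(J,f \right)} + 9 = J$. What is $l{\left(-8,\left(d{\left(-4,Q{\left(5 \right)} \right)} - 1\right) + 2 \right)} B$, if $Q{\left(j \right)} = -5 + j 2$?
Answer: $275868$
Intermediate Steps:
$Q{\left(j \right)} = -5 + 2 j$
$d{\left(J,f \right)} = -9 + J$
$l{\left(-8,\left(d{\left(-4,Q{\left(5 \right)} \right)} - 1\right) + 2 \right)} B = \left(\left(\left(\left(-9 - 4\right) - 1\right) + 2\right) + \left(-8 + \left(\left(\left(-9 - 4\right) - 1\right) + 2\right)\right)^{2}\right) 711 = \left(\left(\left(-13 - 1\right) + 2\right) + \left(-8 + \left(\left(-13 - 1\right) + 2\right)\right)^{2}\right) 711 = \left(\left(-14 + 2\right) + \left(-8 + \left(-14 + 2\right)\right)^{2}\right) 711 = \left(-12 + \left(-8 - 12\right)^{2}\right) 711 = \left(-12 + \left(-20\right)^{2}\right) 711 = \left(-12 + 400\right) 711 = 388 \cdot 711 = 275868$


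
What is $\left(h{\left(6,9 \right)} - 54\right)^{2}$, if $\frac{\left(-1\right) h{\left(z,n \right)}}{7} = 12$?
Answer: $19044$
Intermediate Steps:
$h{\left(z,n \right)} = -84$ ($h{\left(z,n \right)} = \left(-7\right) 12 = -84$)
$\left(h{\left(6,9 \right)} - 54\right)^{2} = \left(-84 - 54\right)^{2} = \left(-138\right)^{2} = 19044$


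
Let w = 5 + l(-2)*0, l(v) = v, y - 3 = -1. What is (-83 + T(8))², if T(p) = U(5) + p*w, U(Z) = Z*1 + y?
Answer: 1296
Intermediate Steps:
y = 2 (y = 3 - 1 = 2)
w = 5 (w = 5 - 2*0 = 5 + 0 = 5)
U(Z) = 2 + Z (U(Z) = Z*1 + 2 = Z + 2 = 2 + Z)
T(p) = 7 + 5*p (T(p) = (2 + 5) + p*5 = 7 + 5*p)
(-83 + T(8))² = (-83 + (7 + 5*8))² = (-83 + (7 + 40))² = (-83 + 47)² = (-36)² = 1296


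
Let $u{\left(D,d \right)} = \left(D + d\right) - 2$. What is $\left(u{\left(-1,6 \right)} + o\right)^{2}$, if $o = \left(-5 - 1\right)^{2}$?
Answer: $1521$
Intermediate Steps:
$u{\left(D,d \right)} = -2 + D + d$
$o = 36$ ($o = \left(-6\right)^{2} = 36$)
$\left(u{\left(-1,6 \right)} + o\right)^{2} = \left(\left(-2 - 1 + 6\right) + 36\right)^{2} = \left(3 + 36\right)^{2} = 39^{2} = 1521$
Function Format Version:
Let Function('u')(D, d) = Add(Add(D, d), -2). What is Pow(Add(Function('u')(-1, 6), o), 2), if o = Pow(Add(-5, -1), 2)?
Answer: 1521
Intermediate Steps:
Function('u')(D, d) = Add(-2, D, d)
o = 36 (o = Pow(-6, 2) = 36)
Pow(Add(Function('u')(-1, 6), o), 2) = Pow(Add(Add(-2, -1, 6), 36), 2) = Pow(Add(3, 36), 2) = Pow(39, 2) = 1521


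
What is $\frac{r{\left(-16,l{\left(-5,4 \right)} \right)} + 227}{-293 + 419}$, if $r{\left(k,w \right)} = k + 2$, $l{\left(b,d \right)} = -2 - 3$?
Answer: $\frac{71}{42} \approx 1.6905$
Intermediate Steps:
$l{\left(b,d \right)} = -5$
$r{\left(k,w \right)} = 2 + k$
$\frac{r{\left(-16,l{\left(-5,4 \right)} \right)} + 227}{-293 + 419} = \frac{\left(2 - 16\right) + 227}{-293 + 419} = \frac{-14 + 227}{126} = 213 \cdot \frac{1}{126} = \frac{71}{42}$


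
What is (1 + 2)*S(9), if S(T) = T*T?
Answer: 243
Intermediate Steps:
S(T) = T²
(1 + 2)*S(9) = (1 + 2)*9² = 3*81 = 243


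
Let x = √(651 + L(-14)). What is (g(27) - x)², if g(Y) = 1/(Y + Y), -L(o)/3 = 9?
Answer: 1819585/2916 - 4*√39/27 ≈ 623.08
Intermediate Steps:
L(o) = -27 (L(o) = -3*9 = -27)
x = 4*√39 (x = √(651 - 27) = √624 = 4*√39 ≈ 24.980)
g(Y) = 1/(2*Y)
(g(27) - x)² = ((½)/27 - 4*√39)² = ((½)*(1/27) - 4*√39)² = (1/54 - 4*√39)²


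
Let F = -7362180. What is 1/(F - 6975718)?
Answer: -1/14337898 ≈ -6.9745e-8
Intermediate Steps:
1/(F - 6975718) = 1/(-7362180 - 6975718) = 1/(-14337898) = -1/14337898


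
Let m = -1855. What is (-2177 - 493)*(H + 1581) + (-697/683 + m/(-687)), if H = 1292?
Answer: -3599351272984/469221 ≈ -7.6709e+6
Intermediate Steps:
(-2177 - 493)*(H + 1581) + (-697/683 + m/(-687)) = (-2177 - 493)*(1292 + 1581) + (-697/683 - 1855/(-687)) = -2670*2873 + (-697*1/683 - 1855*(-1/687)) = -7670910 + (-697/683 + 1855/687) = -7670910 + 788126/469221 = -3599351272984/469221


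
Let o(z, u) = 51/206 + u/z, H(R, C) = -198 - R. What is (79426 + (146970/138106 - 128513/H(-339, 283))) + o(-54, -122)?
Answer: 1417363839645689/18051420942 ≈ 78518.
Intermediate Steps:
o(z, u) = 51/206 + u/z (o(z, u) = 51*(1/206) + u/z = 51/206 + u/z)
(79426 + (146970/138106 - 128513/H(-339, 283))) + o(-54, -122) = (79426 + (146970/138106 - 128513/(-198 - 1*(-339)))) + (51/206 - 122/(-54)) = (79426 + (146970*(1/138106) - 128513/(-198 + 339))) + (51/206 - 122*(-1/54)) = (79426 + (73485/69053 - 128513/141)) + (51/206 + 61/27) = (79426 + (73485/69053 - 128513*1/141)) + 13943/5562 = (79426 + (73485/69053 - 128513/141)) + 13943/5562 = (79426 - 8863846804/9736473) + 13943/5562 = 764465257694/9736473 + 13943/5562 = 1417363839645689/18051420942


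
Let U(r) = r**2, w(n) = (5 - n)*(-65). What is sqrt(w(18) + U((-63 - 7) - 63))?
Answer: sqrt(18534) ≈ 136.14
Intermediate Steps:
w(n) = -325 + 65*n
sqrt(w(18) + U((-63 - 7) - 63)) = sqrt((-325 + 65*18) + ((-63 - 7) - 63)**2) = sqrt((-325 + 1170) + (-70 - 63)**2) = sqrt(845 + (-133)**2) = sqrt(845 + 17689) = sqrt(18534)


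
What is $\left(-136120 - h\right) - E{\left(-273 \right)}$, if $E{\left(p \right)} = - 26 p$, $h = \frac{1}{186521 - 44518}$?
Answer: $- \frac{20337385655}{142003} \approx -1.4322 \cdot 10^{5}$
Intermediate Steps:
$h = \frac{1}{142003} \approx 7.0421 \cdot 10^{-6}$
$\left(-136120 - h\right) - E{\left(-273 \right)} = \left(-136120 - \frac{1}{142003}\right) - \left(-26\right) \left(-273\right) = \left(-136120 - \frac{1}{142003}\right) - 7098 = - \frac{19329448361}{142003} - 7098 = - \frac{20337385655}{142003}$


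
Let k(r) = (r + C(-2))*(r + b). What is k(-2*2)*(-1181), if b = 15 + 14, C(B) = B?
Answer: 177150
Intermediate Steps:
b = 29
k(r) = (-2 + r)*(29 + r) (k(r) = (r - 2)*(r + 29) = (-2 + r)*(29 + r))
k(-2*2)*(-1181) = (-58 + (-2*2)² + 27*(-2*2))*(-1181) = (-58 + (-4)² + 27*(-4))*(-1181) = (-58 + 16 - 108)*(-1181) = -150*(-1181) = 177150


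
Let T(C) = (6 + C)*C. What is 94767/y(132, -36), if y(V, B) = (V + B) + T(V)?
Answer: 31589/6104 ≈ 5.1751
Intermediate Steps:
T(C) = C*(6 + C)
y(V, B) = B + V + V*(6 + V) (y(V, B) = (V + B) + V*(6 + V) = (B + V) + V*(6 + V) = B + V + V*(6 + V))
94767/y(132, -36) = 94767/(-36 + 132 + 132*(6 + 132)) = 94767/(-36 + 132 + 132*138) = 94767/(-36 + 132 + 18216) = 94767/18312 = 94767*(1/18312) = 31589/6104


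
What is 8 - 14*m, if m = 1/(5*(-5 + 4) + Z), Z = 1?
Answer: 23/2 ≈ 11.500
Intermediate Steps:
m = -¼ (m = 1/(5*(-5 + 4) + 1) = 1/(5*(-1) + 1) = 1/(-5 + 1) = 1/(-4) = -¼ ≈ -0.25000)
8 - 14*m = 8 - 14*(-¼) = 8 + 7/2 = 23/2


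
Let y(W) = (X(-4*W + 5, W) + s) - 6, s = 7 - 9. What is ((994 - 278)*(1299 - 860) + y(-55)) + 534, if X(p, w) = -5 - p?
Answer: 314620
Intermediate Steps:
s = -2
y(W) = -18 + 4*W (y(W) = ((-5 - (-4*W + 5)) - 2) - 6 = ((-5 - (5 - 4*W)) - 2) - 6 = ((-5 + (-5 + 4*W)) - 2) - 6 = ((-10 + 4*W) - 2) - 6 = (-12 + 4*W) - 6 = -18 + 4*W)
((994 - 278)*(1299 - 860) + y(-55)) + 534 = ((994 - 278)*(1299 - 860) + (-18 + 4*(-55))) + 534 = (716*439 + (-18 - 220)) + 534 = (314324 - 238) + 534 = 314086 + 534 = 314620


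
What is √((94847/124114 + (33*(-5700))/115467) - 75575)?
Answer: I*√14253205789849926960942/434274886 ≈ 274.91*I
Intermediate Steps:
√((94847/124114 + (33*(-5700))/115467) - 75575) = √((94847*(1/124114) - 188100*1/115467) - 75575) = √((94847/124114 - 5700/3499) - 75575) = √(-375580147/434274886 - 75575) = √(-32820700089597/434274886) = I*√14253205789849926960942/434274886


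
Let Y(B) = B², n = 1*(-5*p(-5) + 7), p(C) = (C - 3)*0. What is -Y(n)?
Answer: -49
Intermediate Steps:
p(C) = 0 (p(C) = (-3 + C)*0 = 0)
n = 7 (n = 1*(-5*0 + 7) = 1*(0 + 7) = 1*7 = 7)
-Y(n) = -1*7² = -1*49 = -49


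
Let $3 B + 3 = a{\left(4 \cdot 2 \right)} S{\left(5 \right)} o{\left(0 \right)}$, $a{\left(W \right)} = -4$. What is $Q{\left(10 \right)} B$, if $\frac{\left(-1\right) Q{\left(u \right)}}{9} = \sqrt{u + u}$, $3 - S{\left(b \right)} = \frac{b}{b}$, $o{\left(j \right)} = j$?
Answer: $18 \sqrt{5} \approx 40.249$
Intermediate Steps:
$S{\left(b \right)} = 2$ ($S{\left(b \right)} = 3 - \frac{b}{b} = 3 - 1 = 2$)
$Q{\left(u \right)} = - 9 \sqrt{2} \sqrt{u}$ ($Q{\left(u \right)} = - 9 \sqrt{u + u} = - 9 \sqrt{2 u} = - 9 \sqrt{2} \sqrt{u}$)
$B = -1$ ($B = -1 + \frac{\left(-4\right) 2 \cdot 0}{3} = -1 + \frac{\left(-8\right) 0}{3} = -1 + \frac{1}{3} \cdot 0 = -1 + 0 = -1$)
$Q{\left(10 \right)} B = - 9 \sqrt{2} \sqrt{10} \left(-1\right) = - 18 \sqrt{5} \left(-1\right) = 18 \sqrt{5}$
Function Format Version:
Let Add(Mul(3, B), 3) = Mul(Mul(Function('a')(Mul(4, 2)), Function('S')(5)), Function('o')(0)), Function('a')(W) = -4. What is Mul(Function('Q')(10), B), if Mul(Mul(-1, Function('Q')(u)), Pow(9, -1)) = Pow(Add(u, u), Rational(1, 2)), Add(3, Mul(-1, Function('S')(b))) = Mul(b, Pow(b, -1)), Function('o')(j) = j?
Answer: Mul(18, Pow(5, Rational(1, 2))) ≈ 40.249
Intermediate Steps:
Function('S')(b) = 2 (Function('S')(b) = Add(3, Mul(-1, Mul(b, Pow(b, -1)))) = Add(3, Mul(-1, 1)) = Add(3, -1) = 2)
Function('Q')(u) = Mul(-9, Pow(2, Rational(1, 2)), Pow(u, Rational(1, 2))) (Function('Q')(u) = Mul(-9, Pow(Add(u, u), Rational(1, 2))) = Mul(-9, Pow(Mul(2, u), Rational(1, 2))) = Mul(-9, Mul(Pow(2, Rational(1, 2)), Pow(u, Rational(1, 2)))) = Mul(-9, Pow(2, Rational(1, 2)), Pow(u, Rational(1, 2))))
B = -1 (B = Add(-1, Mul(Rational(1, 3), Mul(Mul(-4, 2), 0))) = Add(-1, Mul(Rational(1, 3), Mul(-8, 0))) = Add(-1, Mul(Rational(1, 3), 0)) = Add(-1, 0) = -1)
Mul(Function('Q')(10), B) = Mul(Mul(-9, Pow(2, Rational(1, 2)), Pow(10, Rational(1, 2))), -1) = Mul(Mul(-18, Pow(5, Rational(1, 2))), -1) = Mul(18, Pow(5, Rational(1, 2)))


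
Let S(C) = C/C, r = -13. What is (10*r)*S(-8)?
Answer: -130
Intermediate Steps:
S(C) = 1
(10*r)*S(-8) = (10*(-13))*1 = -130*1 = -130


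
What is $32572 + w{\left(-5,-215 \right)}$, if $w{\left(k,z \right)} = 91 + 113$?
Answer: $32776$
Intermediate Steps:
$w{\left(k,z \right)} = 204$
$32572 + w{\left(-5,-215 \right)} = 32572 + 204 = 32776$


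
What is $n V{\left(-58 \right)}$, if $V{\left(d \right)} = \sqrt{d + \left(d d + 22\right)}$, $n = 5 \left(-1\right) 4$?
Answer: $- 320 \sqrt{13} \approx -1153.8$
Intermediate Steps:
$n = -20$ ($n = \left(-5\right) 4 = -20$)
$V{\left(d \right)} = \sqrt{22 + d + d^{2}}$ ($V{\left(d \right)} = \sqrt{d + \left(d^{2} + 22\right)} = \sqrt{d + \left(22 + d^{2}\right)} = \sqrt{22 + d + d^{2}}$)
$n V{\left(-58 \right)} = - 20 \sqrt{22 - 58 + \left(-58\right)^{2}} = - 20 \sqrt{22 - 58 + 3364} = - 20 \sqrt{3328} = - 20 \cdot 16 \sqrt{13} = - 320 \sqrt{13}$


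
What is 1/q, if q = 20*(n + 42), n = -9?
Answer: 1/660 ≈ 0.0015152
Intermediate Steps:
q = 660 (q = 20*(-9 + 42) = 20*33 = 660)
1/q = 1/660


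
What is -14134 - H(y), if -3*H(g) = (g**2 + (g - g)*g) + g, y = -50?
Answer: -39952/3 ≈ -13317.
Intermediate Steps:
H(g) = -g/3 - g**2/3 (H(g) = -((g**2 + (g - g)*g) + g)/3 = -((g**2 + 0*g) + g)/3 = -((g**2 + 0) + g)/3 = -(g**2 + g)/3 = -(g + g**2)/3 = -g/3 - g**2/3)
-14134 - H(y) = -14134 - (-1)*(-50)*(1 - 50)/3 = -14134 - (-1)*(-50)*(-49)/3 = -14134 - 1*(-2450/3) = -14134 + 2450/3 = -39952/3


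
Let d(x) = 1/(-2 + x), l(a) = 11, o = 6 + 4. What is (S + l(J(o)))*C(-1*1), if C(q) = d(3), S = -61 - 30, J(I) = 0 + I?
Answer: -80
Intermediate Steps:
o = 10
J(I) = I
S = -91
C(q) = 1 (C(q) = 1/(-2 + 3) = 1/1 = 1)
(S + l(J(o)))*C(-1*1) = (-91 + 11)*1 = -80*1 = -80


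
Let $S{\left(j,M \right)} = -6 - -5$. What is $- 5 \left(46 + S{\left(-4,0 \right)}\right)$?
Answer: $-225$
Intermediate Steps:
$S{\left(j,M \right)} = -1$ ($S{\left(j,M \right)} = -6 + 5 = -1$)
$- 5 \left(46 + S{\left(-4,0 \right)}\right) = - 5 \left(46 - 1\right) = \left(-5\right) 45 = -225$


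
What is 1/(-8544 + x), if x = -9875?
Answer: -1/18419 ≈ -5.4292e-5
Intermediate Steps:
1/(-8544 + x) = 1/(-8544 - 9875) = 1/(-18419) = -1/18419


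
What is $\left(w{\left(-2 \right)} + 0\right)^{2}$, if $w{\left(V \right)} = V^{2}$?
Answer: $16$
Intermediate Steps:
$\left(w{\left(-2 \right)} + 0\right)^{2} = \left(\left(-2\right)^{2} + 0\right)^{2} = \left(4 + 0\right)^{2} = 4^{2} = 16$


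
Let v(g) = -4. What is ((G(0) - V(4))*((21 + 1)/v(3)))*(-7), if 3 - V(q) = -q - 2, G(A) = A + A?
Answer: -693/2 ≈ -346.50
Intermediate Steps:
G(A) = 2*A
V(q) = 5 + q (V(q) = 3 - (-q - 2) = 3 - (-2 - q) = 3 + (2 + q) = 5 + q)
((G(0) - V(4))*((21 + 1)/v(3)))*(-7) = ((2*0 - (5 + 4))*((21 + 1)/(-4)))*(-7) = ((0 - 1*9)*(22*(-¼)))*(-7) = ((0 - 9)*(-11/2))*(-7) = -9*(-11/2)*(-7) = (99/2)*(-7) = -693/2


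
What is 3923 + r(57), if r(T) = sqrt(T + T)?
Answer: 3923 + sqrt(114) ≈ 3933.7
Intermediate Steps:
r(T) = sqrt(2)*sqrt(T) (r(T) = sqrt(2*T) = sqrt(2)*sqrt(T))
3923 + r(57) = 3923 + sqrt(2)*sqrt(57) = 3923 + sqrt(114)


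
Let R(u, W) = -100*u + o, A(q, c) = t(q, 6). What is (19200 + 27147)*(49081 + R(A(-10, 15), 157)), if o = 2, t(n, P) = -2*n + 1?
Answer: 2177521101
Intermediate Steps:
t(n, P) = 1 - 2*n
A(q, c) = 1 - 2*q
R(u, W) = 2 - 100*u (R(u, W) = -100*u + 2 = 2 - 100*u)
(19200 + 27147)*(49081 + R(A(-10, 15), 157)) = (19200 + 27147)*(49081 + (2 - 100*(1 - 2*(-10)))) = 46347*(49081 + (2 - 100*(1 + 20))) = 46347*(49081 + (2 - 100*21)) = 46347*(49081 + (2 - 2100)) = 46347*(49081 - 2098) = 46347*46983 = 2177521101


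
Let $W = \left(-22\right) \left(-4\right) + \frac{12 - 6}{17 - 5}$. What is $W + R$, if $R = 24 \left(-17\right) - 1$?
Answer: $- \frac{641}{2} \approx -320.5$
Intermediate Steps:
$R = -409$ ($R = -408 - 1 = -409$)
$W = \frac{177}{2}$ ($W = 88 + \frac{6}{12} = 88 + 6 \cdot \frac{1}{12} = 88 + \frac{1}{2} = \frac{177}{2} \approx 88.5$)
$W + R = \frac{177}{2} - 409 = - \frac{641}{2}$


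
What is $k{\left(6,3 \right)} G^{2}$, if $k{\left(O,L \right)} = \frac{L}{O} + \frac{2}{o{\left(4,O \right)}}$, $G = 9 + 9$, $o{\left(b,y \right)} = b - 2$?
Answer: $486$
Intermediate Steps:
$o{\left(b,y \right)} = -2 + b$
$G = 18$
$k{\left(O,L \right)} = 1 + \frac{L}{O}$ ($k{\left(O,L \right)} = \frac{L}{O} + \frac{2}{-2 + 4} = \frac{L}{O} + \frac{2}{2} = \frac{L}{O} + 2 \cdot \frac{1}{2} = \frac{L}{O} + 1 = 1 + \frac{L}{O}$)
$k{\left(6,3 \right)} G^{2} = \frac{3 + 6}{6} \cdot 18^{2} = \frac{1}{6} \cdot 9 \cdot 324 = \frac{3}{2} \cdot 324 = 486$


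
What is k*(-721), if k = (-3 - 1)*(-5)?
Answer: -14420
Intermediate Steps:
k = 20 (k = -4*(-5) = 20)
k*(-721) = 20*(-721) = -14420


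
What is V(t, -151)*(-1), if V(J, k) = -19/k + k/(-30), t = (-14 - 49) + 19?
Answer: -23371/4530 ≈ -5.1592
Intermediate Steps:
t = -44 (t = -63 + 19 = -44)
V(J, k) = -19/k - k/30 (V(J, k) = -19/k + k*(-1/30) = -19/k - k/30)
V(t, -151)*(-1) = (-19/(-151) - 1/30*(-151))*(-1) = (-19*(-1/151) + 151/30)*(-1) = (19/151 + 151/30)*(-1) = (23371/4530)*(-1) = -23371/4530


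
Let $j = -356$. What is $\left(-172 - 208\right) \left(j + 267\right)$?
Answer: $33820$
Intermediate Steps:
$\left(-172 - 208\right) \left(j + 267\right) = \left(-172 - 208\right) \left(-356 + 267\right) = \left(-380\right) \left(-89\right) = 33820$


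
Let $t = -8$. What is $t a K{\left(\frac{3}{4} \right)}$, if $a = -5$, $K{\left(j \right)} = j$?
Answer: $30$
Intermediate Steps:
$t a K{\left(\frac{3}{4} \right)} = \left(-8\right) \left(-5\right) \frac{3}{4} = 40 \cdot 3 \cdot \frac{1}{4} = 40 \cdot \frac{3}{4} = 30$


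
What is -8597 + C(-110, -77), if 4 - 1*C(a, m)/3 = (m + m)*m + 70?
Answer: -44369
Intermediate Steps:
C(a, m) = -198 - 6*m**2 (C(a, m) = 12 - 3*((m + m)*m + 70) = 12 - 3*((2*m)*m + 70) = 12 - 3*(2*m**2 + 70) = 12 - 3*(70 + 2*m**2) = 12 + (-210 - 6*m**2) = -198 - 6*m**2)
-8597 + C(-110, -77) = -8597 + (-198 - 6*(-77)**2) = -8597 + (-198 - 6*5929) = -8597 + (-198 - 35574) = -8597 - 35772 = -44369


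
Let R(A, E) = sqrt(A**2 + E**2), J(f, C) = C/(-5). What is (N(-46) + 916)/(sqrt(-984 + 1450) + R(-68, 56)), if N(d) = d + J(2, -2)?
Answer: 4352/(5*(sqrt(466) + 4*sqrt(485))) ≈ 7.9360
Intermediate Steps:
J(f, C) = -C/5 (J(f, C) = C*(-1/5) = -C/5)
N(d) = 2/5 + d (N(d) = d - 1/5*(-2) = d + 2/5 = 2/5 + d)
(N(-46) + 916)/(sqrt(-984 + 1450) + R(-68, 56)) = ((2/5 - 46) + 916)/(sqrt(-984 + 1450) + sqrt((-68)**2 + 56**2)) = (-228/5 + 916)/(sqrt(466) + sqrt(4624 + 3136)) = 4352/(5*(sqrt(466) + sqrt(7760))) = 4352/(5*(sqrt(466) + 4*sqrt(485)))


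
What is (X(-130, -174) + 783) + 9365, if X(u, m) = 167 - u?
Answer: 10445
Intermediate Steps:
(X(-130, -174) + 783) + 9365 = ((167 - 1*(-130)) + 783) + 9365 = ((167 + 130) + 783) + 9365 = (297 + 783) + 9365 = 1080 + 9365 = 10445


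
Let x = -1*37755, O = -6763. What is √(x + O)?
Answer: I*√44518 ≈ 210.99*I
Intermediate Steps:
x = -37755
√(x + O) = √(-37755 - 6763) = √(-44518) = I*√44518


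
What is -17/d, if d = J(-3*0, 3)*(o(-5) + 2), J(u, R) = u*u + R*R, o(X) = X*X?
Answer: -17/243 ≈ -0.069959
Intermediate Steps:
o(X) = X**2
J(u, R) = R**2 + u**2 (J(u, R) = u**2 + R**2 = R**2 + u**2)
d = 243 (d = (3**2 + (-3*0)**2)*((-5)**2 + 2) = (9 + 0**2)*(25 + 2) = (9 + 0)*27 = 9*27 = 243)
-17/d = -17/243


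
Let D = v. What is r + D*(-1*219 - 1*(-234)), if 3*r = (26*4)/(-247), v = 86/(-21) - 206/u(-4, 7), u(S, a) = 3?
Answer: -435536/399 ≈ -1091.6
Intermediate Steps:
v = -1528/21 (v = 86/(-21) - 206/3 = 86*(-1/21) - 206*1/3 = -86/21 - 206/3 = -1528/21 ≈ -72.762)
r = -8/57 (r = ((26*4)/(-247))/3 = (104*(-1/247))/3 = (1/3)*(-8/19) = -8/57 ≈ -0.14035)
D = -1528/21 ≈ -72.762
r + D*(-1*219 - 1*(-234)) = -8/57 - 1528*(-1*219 - 1*(-234))/21 = -8/57 - 1528*(-219 + 234)/21 = -8/57 - 1528/21*15 = -8/57 - 7640/7 = -435536/399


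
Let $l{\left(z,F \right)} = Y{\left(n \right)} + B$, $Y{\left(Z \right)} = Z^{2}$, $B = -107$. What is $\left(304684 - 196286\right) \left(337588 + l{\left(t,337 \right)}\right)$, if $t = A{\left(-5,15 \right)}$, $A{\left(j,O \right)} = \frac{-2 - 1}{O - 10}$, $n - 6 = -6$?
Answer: $36582265438$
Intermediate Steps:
$n = 0$ ($n = 6 - 6 = 0$)
$A{\left(j,O \right)} = - \frac{3}{-10 + O}$
$t = - \frac{3}{5}$ ($t = - \frac{3}{-10 + 15} = - \frac{3}{5} \approx -0.6$)
$l{\left(z,F \right)} = -107$ ($l{\left(z,F \right)} = 0^{2} - 107 = 0 - 107 = -107$)
$\left(304684 - 196286\right) \left(337588 + l{\left(t,337 \right)}\right) = \left(304684 - 196286\right) \left(337588 - 107\right) = 108398 \cdot 337481 = 36582265438$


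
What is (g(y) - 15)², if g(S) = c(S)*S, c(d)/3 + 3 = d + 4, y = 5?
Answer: 5625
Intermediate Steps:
c(d) = 3 + 3*d (c(d) = -9 + 3*(d + 4) = -9 + 3*(4 + d) = -9 + (12 + 3*d) = 3 + 3*d)
g(S) = S*(3 + 3*S) (g(S) = (3 + 3*S)*S = S*(3 + 3*S))
(g(y) - 15)² = (3*5*(1 + 5) - 15)² = (3*5*6 - 15)² = (90 - 15)² = 75² = 5625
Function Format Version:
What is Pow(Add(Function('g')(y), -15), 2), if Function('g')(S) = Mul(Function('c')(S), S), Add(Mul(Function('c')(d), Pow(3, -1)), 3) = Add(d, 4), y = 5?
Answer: 5625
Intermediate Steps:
Function('c')(d) = Add(3, Mul(3, d)) (Function('c')(d) = Add(-9, Mul(3, Add(d, 4))) = Add(-9, Mul(3, Add(4, d))) = Add(-9, Add(12, Mul(3, d))) = Add(3, Mul(3, d)))
Function('g')(S) = Mul(S, Add(3, Mul(3, S))) (Function('g')(S) = Mul(Add(3, Mul(3, S)), S) = Mul(S, Add(3, Mul(3, S))))
Pow(Add(Function('g')(y), -15), 2) = Pow(Add(Mul(3, 5, Add(1, 5)), -15), 2) = Pow(Add(Mul(3, 5, 6), -15), 2) = Pow(Add(90, -15), 2) = Pow(75, 2) = 5625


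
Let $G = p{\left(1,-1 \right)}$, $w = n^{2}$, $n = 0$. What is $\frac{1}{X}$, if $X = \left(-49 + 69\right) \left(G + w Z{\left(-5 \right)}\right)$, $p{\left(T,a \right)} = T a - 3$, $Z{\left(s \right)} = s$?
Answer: $- \frac{1}{80} \approx -0.0125$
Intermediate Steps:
$w = 0$ ($w = 0^{2} = 0$)
$p{\left(T,a \right)} = -3 + T a$
$G = -4$ ($G = -3 + 1 \left(-1\right) = -3 - 1 = -4$)
$X = -80$ ($X = \left(-49 + 69\right) \left(-4 + 0 \left(-5\right)\right) = 20 \left(-4 + 0\right) = 20 \left(-4\right) = -80$)
$\frac{1}{X} = \frac{1}{-80} = - \frac{1}{80}$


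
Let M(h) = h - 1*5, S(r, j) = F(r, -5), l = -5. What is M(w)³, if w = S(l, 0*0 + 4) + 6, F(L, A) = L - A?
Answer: 1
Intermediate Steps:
S(r, j) = 5 + r (S(r, j) = r - 1*(-5) = r + 5 = 5 + r)
w = 6 (w = (5 - 5) + 6 = 0 + 6 = 6)
M(h) = -5 + h (M(h) = h - 5 = -5 + h)
M(w)³ = (-5 + 6)³ = 1³ = 1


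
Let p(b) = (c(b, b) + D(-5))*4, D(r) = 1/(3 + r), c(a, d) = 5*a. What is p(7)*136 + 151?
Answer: 18919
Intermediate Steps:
p(b) = -2 + 20*b (p(b) = (5*b + 1/(3 - 5))*4 = (5*b + 1/(-2))*4 = (5*b - 1/2)*4 = (-1/2 + 5*b)*4 = -2 + 20*b)
p(7)*136 + 151 = (-2 + 20*7)*136 + 151 = (-2 + 140)*136 + 151 = 138*136 + 151 = 18768 + 151 = 18919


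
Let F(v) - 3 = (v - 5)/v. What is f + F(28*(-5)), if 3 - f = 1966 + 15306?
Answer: -483419/28 ≈ -17265.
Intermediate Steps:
F(v) = 3 + (-5 + v)/v (F(v) = 3 + (v - 5)/v = 3 + (-5 + v)/v)
f = -17269 (f = 3 - (1966 + 15306) = 3 - 1*17272 = 3 - 17272 = -17269)
f + F(28*(-5)) = -17269 + (4 - 5/(28*(-5))) = -17269 + (4 - 5/(-140)) = -17269 + (4 - 5*(-1/140)) = -17269 + (4 + 1/28) = -17269 + 113/28 = -483419/28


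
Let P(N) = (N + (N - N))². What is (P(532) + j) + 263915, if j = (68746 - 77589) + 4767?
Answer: 542863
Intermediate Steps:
j = -4076 (j = -8843 + 4767 = -4076)
P(N) = N² (P(N) = (N + 0)² = N²)
(P(532) + j) + 263915 = (532² - 4076) + 263915 = (283024 - 4076) + 263915 = 278948 + 263915 = 542863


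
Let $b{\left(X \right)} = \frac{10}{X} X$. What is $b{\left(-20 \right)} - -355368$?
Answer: $355378$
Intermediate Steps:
$b{\left(X \right)} = 10$
$b{\left(-20 \right)} - -355368 = 10 - -355368 = 10 + 355368 = 355378$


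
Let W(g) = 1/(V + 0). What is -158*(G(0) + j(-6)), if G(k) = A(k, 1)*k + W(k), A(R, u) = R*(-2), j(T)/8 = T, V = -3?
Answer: 22910/3 ≈ 7636.7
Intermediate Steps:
j(T) = 8*T
W(g) = -⅓ (W(g) = 1/(-3 + 0) = 1/(-3) = -⅓)
A(R, u) = -2*R
G(k) = -⅓ - 2*k² (G(k) = (-2*k)*k - ⅓ = -2*k² - ⅓ = -⅓ - 2*k²)
-158*(G(0) + j(-6)) = -158*((-⅓ - 2*0²) + 8*(-6)) = -158*((-⅓ - 2*0) - 48) = -158*((-⅓ + 0) - 48) = -158*(-⅓ - 48) = -158*(-145/3) = 22910/3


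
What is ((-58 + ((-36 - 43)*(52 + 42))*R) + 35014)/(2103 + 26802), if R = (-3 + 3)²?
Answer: 11652/9635 ≈ 1.2093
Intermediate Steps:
R = 0 (R = 0² = 0)
((-58 + ((-36 - 43)*(52 + 42))*R) + 35014)/(2103 + 26802) = ((-58 + ((-36 - 43)*(52 + 42))*0) + 35014)/(2103 + 26802) = ((-58 - 79*94*0) + 35014)/28905 = ((-58 - 7426*0) + 35014)*(1/28905) = ((-58 + 0) + 35014)*(1/28905) = (-58 + 35014)*(1/28905) = 34956*(1/28905) = 11652/9635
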